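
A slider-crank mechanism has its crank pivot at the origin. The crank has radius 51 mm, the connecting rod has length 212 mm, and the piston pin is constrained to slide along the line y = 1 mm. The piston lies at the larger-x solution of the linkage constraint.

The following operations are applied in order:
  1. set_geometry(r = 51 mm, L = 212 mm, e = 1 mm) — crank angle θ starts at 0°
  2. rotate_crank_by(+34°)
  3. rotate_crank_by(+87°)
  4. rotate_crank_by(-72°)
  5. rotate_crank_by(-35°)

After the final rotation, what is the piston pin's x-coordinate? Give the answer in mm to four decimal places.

set_geometry: r = 51 mm, L = 212 mm, e = 1 mm; θ ← 0°
rotate_crank_by(+34°): θ ← 0° +34° = 34°
rotate_crank_by(+87°): θ ← 34° +87° = 121°
rotate_crank_by(-72°): θ ← 121° -72° = 49°
rotate_crank_by(-35°): θ ← 49° -35° = 14°
crank pin P = (r cos θ, r sin θ) = (49.485082, 12.338017)
h = r sin θ − e = 12.338017 − 1 = 11.338017
x = r cos θ + √(L² − h²) = 49.485082 + √(44944.0 − 128.5506) = 49.485082 + 211.696597 = 261.181680

261.1817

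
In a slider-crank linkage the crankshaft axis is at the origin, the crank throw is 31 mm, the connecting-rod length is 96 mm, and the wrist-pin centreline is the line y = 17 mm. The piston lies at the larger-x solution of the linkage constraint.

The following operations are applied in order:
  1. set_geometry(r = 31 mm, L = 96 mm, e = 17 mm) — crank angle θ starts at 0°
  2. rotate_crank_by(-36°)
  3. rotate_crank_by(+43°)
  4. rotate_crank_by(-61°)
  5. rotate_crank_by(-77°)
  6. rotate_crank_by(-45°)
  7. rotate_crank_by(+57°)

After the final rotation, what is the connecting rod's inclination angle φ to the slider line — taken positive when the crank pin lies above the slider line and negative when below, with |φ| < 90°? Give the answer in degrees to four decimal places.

set_geometry: r = 31 mm, L = 96 mm, e = 17 mm; θ ← 0°
rotate_crank_by(-36°): θ ← 0° -36° = -36°
rotate_crank_by(+43°): θ ← -36° +43° = 7°
rotate_crank_by(-61°): θ ← 7° -61° = -54°
rotate_crank_by(-77°): θ ← -54° -77° = -131°
rotate_crank_by(-45°): θ ← -131° -45° = -176°
rotate_crank_by(+57°): θ ← -176° +57° = -119°
crank pin P = (r cos θ, r sin θ) = (-15.029098, -27.113211)
h = r sin θ − e = -27.113211 − 17 = -44.113211
sin φ = h / L = -44.113211 / 96 = -0.45951261
φ = arcsin(-0.45951261) = -27.355662°

-27.3557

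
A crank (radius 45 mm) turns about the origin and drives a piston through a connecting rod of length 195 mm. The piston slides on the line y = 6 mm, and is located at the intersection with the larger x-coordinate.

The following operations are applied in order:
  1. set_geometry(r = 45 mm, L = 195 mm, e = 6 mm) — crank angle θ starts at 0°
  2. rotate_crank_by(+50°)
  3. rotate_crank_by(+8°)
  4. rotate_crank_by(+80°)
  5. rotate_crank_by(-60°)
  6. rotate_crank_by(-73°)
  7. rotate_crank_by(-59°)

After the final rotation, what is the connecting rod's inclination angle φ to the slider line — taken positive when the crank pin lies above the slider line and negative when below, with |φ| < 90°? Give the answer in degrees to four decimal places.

set_geometry: r = 45 mm, L = 195 mm, e = 6 mm; θ ← 0°
rotate_crank_by(+50°): θ ← 0° +50° = 50°
rotate_crank_by(+8°): θ ← 50° +8° = 58°
rotate_crank_by(+80°): θ ← 58° +80° = 138°
rotate_crank_by(-60°): θ ← 138° -60° = 78°
rotate_crank_by(-73°): θ ← 78° -73° = 5°
rotate_crank_by(-59°): θ ← 5° -59° = -54°
crank pin P = (r cos θ, r sin θ) = (26.450336, -36.405765)
h = r sin θ − e = -36.405765 − 6 = -42.405765
sin φ = h / L = -42.405765 / 195 = -0.21746546
φ = arcsin(-0.21746546) = -12.560211°

-12.5602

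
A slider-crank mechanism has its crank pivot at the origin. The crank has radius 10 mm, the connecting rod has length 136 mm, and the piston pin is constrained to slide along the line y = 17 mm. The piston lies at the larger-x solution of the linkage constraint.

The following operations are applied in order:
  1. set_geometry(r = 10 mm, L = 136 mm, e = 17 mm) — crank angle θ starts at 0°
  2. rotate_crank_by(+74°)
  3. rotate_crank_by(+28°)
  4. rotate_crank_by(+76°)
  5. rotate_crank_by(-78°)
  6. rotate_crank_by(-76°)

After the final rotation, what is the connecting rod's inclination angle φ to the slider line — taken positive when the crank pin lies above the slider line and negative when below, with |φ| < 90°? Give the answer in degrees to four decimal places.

-5.4567

set_geometry: r = 10 mm, L = 136 mm, e = 17 mm; θ ← 0°
rotate_crank_by(+74°): θ ← 0° +74° = 74°
rotate_crank_by(+28°): θ ← 74° +28° = 102°
rotate_crank_by(+76°): θ ← 102° +76° = 178°
rotate_crank_by(-78°): θ ← 178° -78° = 100°
rotate_crank_by(-76°): θ ← 100° -76° = 24°
crank pin P = (r cos θ, r sin θ) = (9.135455, 4.067366)
h = r sin θ − e = 4.067366 − 17 = -12.932634
sin φ = h / L = -12.932634 / 136 = -0.09509289
φ = arcsin(-0.09509289) = -5.456666°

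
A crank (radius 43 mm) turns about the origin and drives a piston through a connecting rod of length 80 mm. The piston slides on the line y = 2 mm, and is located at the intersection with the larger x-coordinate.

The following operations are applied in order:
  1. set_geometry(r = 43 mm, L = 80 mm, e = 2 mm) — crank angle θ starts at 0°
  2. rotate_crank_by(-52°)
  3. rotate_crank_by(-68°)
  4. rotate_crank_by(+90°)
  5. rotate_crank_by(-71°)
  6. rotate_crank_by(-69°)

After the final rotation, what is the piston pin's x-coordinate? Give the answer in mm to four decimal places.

37.0912

set_geometry: r = 43 mm, L = 80 mm, e = 2 mm; θ ← 0°
rotate_crank_by(-52°): θ ← 0° -52° = -52°
rotate_crank_by(-68°): θ ← -52° -68° = -120°
rotate_crank_by(+90°): θ ← -120° +90° = -30°
rotate_crank_by(-71°): θ ← -30° -71° = -101°
rotate_crank_by(-69°): θ ← -101° -69° = -170°
crank pin P = (r cos θ, r sin θ) = (-42.346733, -7.466872)
h = r sin θ − e = -7.466872 − 2 = -9.466872
x = r cos θ + √(L² − h²) = -42.346733 + √(6400.0 − 89.6217) = -42.346733 + 79.437890 = 37.091156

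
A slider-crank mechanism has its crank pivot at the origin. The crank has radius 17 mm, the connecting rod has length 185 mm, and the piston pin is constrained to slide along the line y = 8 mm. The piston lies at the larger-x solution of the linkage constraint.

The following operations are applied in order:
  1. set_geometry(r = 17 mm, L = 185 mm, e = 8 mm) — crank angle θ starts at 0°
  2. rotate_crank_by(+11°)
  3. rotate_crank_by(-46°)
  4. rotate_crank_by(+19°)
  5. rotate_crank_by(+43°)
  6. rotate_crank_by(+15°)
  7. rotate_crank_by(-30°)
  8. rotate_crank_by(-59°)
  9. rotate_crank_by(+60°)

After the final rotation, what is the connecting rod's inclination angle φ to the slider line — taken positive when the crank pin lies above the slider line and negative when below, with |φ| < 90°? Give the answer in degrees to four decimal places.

set_geometry: r = 17 mm, L = 185 mm, e = 8 mm; θ ← 0°
rotate_crank_by(+11°): θ ← 0° +11° = 11°
rotate_crank_by(-46°): θ ← 11° -46° = -35°
rotate_crank_by(+19°): θ ← -35° +19° = -16°
rotate_crank_by(+43°): θ ← -16° +43° = 27°
rotate_crank_by(+15°): θ ← 27° +15° = 42°
rotate_crank_by(-30°): θ ← 42° -30° = 12°
rotate_crank_by(-59°): θ ← 12° -59° = -47°
rotate_crank_by(+60°): θ ← -47° +60° = 13°
crank pin P = (r cos θ, r sin θ) = (16.564291, 3.824168)
h = r sin θ − e = 3.824168 − 8 = -4.175832
sin φ = h / L = -4.175832 / 185 = -0.02257207
φ = arcsin(-0.02257207) = -1.293394°

-1.2934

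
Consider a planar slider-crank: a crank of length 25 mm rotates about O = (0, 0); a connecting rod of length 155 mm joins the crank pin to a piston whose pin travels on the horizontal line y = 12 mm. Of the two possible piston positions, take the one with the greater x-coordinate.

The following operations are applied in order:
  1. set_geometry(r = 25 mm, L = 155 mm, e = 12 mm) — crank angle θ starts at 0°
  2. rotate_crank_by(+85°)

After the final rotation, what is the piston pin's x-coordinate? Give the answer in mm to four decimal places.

set_geometry: r = 25 mm, L = 155 mm, e = 12 mm; θ ← 0°
rotate_crank_by(+85°): θ ← 0° +85° = 85°
crank pin P = (r cos θ, r sin θ) = (2.178894, 24.904867)
h = r sin θ − e = 24.904867 − 12 = 12.904867
x = r cos θ + √(L² − h²) = 2.178894 + √(24025.0 − 166.5356) = 2.178894 + 154.461854 = 156.640748

156.6407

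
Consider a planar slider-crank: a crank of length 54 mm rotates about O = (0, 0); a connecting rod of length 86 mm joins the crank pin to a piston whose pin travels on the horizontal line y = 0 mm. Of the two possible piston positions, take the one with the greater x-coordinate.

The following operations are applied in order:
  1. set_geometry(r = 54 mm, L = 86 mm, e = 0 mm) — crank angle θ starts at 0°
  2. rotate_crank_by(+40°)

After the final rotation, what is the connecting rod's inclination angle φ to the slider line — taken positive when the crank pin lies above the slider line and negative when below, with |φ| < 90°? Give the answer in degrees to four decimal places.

set_geometry: r = 54 mm, L = 86 mm, e = 0 mm; θ ← 0°
rotate_crank_by(+40°): θ ← 0° +40° = 40°
crank pin P = (r cos θ, r sin θ) = (41.366400, 34.710531)
h = r sin θ − e = 34.710531 − 0 = 34.710531
sin φ = h / L = 34.710531 / 86 = 0.40361082
φ = arcsin(0.40361082) = 23.804104°

23.8041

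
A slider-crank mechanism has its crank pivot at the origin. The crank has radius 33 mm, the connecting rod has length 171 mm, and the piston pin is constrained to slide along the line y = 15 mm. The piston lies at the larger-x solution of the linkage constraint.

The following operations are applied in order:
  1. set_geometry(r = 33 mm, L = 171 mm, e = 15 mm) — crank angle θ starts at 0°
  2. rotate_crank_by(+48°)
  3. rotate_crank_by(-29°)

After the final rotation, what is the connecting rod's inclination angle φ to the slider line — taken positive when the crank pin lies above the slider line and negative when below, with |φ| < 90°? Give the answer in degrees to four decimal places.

-1.4263

set_geometry: r = 33 mm, L = 171 mm, e = 15 mm; θ ← 0°
rotate_crank_by(+48°): θ ← 0° +48° = 48°
rotate_crank_by(-29°): θ ← 48° -29° = 19°
crank pin P = (r cos θ, r sin θ) = (31.202113, 10.743749)
h = r sin θ − e = 10.743749 − 15 = -4.256251
sin φ = h / L = -4.256251 / 171 = -0.02489036
φ = arcsin(-0.02489036) = -1.426260°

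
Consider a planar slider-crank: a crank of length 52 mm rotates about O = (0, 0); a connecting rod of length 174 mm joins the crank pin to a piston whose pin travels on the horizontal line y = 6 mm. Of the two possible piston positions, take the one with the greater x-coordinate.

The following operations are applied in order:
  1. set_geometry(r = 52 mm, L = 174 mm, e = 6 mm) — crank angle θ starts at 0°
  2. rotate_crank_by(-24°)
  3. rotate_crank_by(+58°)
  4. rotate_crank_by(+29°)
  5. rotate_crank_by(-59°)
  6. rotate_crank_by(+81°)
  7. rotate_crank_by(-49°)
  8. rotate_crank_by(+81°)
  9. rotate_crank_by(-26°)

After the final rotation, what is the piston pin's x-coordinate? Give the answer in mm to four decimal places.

166.9041

set_geometry: r = 52 mm, L = 174 mm, e = 6 mm; θ ← 0°
rotate_crank_by(-24°): θ ← 0° -24° = -24°
rotate_crank_by(+58°): θ ← -24° +58° = 34°
rotate_crank_by(+29°): θ ← 34° +29° = 63°
rotate_crank_by(-59°): θ ← 63° -59° = 4°
rotate_crank_by(+81°): θ ← 4° +81° = 85°
rotate_crank_by(-49°): θ ← 85° -49° = 36°
rotate_crank_by(+81°): θ ← 36° +81° = 117°
rotate_crank_by(-26°): θ ← 117° -26° = 91°
crank pin P = (r cos θ, r sin θ) = (-0.907525, 51.992080)
h = r sin θ − e = 51.992080 − 6 = 45.992080
x = r cos θ + √(L² − h²) = -0.907525 + √(30276.0 − 2115.2714) = -0.907525 + 167.811587 = 166.904061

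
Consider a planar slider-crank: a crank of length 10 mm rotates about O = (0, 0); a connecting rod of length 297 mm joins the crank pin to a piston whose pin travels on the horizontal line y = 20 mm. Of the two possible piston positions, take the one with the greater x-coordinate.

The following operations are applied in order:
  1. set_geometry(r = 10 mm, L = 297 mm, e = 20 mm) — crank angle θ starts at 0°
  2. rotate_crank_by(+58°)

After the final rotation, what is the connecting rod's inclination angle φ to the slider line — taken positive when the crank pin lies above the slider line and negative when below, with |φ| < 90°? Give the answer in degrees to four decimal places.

set_geometry: r = 10 mm, L = 297 mm, e = 20 mm; θ ← 0°
rotate_crank_by(+58°): θ ← 0° +58° = 58°
crank pin P = (r cos θ, r sin θ) = (5.299193, 8.480481)
h = r sin θ − e = 8.480481 − 20 = -11.519519
sin φ = h / L = -11.519519 / 297 = -0.03878626
φ = arcsin(-0.03878626) = -2.222847°

-2.2228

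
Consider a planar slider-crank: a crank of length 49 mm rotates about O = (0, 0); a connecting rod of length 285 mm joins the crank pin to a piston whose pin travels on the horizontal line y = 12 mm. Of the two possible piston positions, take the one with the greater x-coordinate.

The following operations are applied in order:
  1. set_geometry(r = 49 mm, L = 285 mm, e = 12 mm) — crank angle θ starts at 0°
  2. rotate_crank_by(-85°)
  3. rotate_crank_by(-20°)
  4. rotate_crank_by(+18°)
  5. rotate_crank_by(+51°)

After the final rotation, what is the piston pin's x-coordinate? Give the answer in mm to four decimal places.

set_geometry: r = 49 mm, L = 285 mm, e = 12 mm; θ ← 0°
rotate_crank_by(-85°): θ ← 0° -85° = -85°
rotate_crank_by(-20°): θ ← -85° -20° = -105°
rotate_crank_by(+18°): θ ← -105° +18° = -87°
rotate_crank_by(+51°): θ ← -87° +51° = -36°
crank pin P = (r cos θ, r sin θ) = (39.641833, -28.801477)
h = r sin θ − e = -28.801477 − 12 = -40.801477
x = r cos θ + √(L² − h²) = 39.641833 + √(81225.0 − 1664.7606) = 39.641833 + 282.064247 = 321.706080

321.7061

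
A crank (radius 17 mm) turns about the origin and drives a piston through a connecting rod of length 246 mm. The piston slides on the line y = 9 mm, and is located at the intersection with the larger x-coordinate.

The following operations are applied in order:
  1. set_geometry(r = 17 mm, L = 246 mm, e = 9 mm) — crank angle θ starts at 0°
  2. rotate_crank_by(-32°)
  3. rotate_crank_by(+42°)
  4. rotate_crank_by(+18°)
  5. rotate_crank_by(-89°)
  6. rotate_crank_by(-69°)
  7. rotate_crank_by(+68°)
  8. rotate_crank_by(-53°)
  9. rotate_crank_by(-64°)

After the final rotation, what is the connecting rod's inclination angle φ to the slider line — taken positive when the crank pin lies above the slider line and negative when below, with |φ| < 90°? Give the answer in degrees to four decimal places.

set_geometry: r = 17 mm, L = 246 mm, e = 9 mm; θ ← 0°
rotate_crank_by(-32°): θ ← 0° -32° = -32°
rotate_crank_by(+42°): θ ← -32° +42° = 10°
rotate_crank_by(+18°): θ ← 10° +18° = 28°
rotate_crank_by(-89°): θ ← 28° -89° = -61°
rotate_crank_by(-69°): θ ← -61° -69° = -130°
rotate_crank_by(+68°): θ ← -130° +68° = -62°
rotate_crank_by(-53°): θ ← -62° -53° = -115°
rotate_crank_by(-64°): θ ← -115° -64° = -179°
crank pin P = (r cos θ, r sin θ) = (-16.997411, -0.296691)
h = r sin θ − e = -0.296691 − 9 = -9.296691
sin φ = h / L = -9.296691 / 246 = -0.03779143
φ = arcsin(-0.03779143) = -2.165805°

-2.1658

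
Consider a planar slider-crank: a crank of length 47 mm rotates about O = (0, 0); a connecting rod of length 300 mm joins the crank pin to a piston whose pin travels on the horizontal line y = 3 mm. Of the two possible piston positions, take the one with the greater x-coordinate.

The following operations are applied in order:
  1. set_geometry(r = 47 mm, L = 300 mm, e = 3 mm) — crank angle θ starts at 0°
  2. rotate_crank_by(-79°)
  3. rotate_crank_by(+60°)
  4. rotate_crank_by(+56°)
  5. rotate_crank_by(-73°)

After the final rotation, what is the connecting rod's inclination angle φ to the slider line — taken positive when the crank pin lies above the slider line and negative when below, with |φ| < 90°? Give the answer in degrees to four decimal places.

-5.8593

set_geometry: r = 47 mm, L = 300 mm, e = 3 mm; θ ← 0°
rotate_crank_by(-79°): θ ← 0° -79° = -79°
rotate_crank_by(+60°): θ ← -79° +60° = -19°
rotate_crank_by(+56°): θ ← -19° +56° = 37°
rotate_crank_by(-73°): θ ← 37° -73° = -36°
crank pin P = (r cos θ, r sin θ) = (38.023799, -27.625907)
h = r sin θ − e = -27.625907 − 3 = -30.625907
sin φ = h / L = -30.625907 / 300 = -0.10208636
φ = arcsin(-0.10208636) = -5.859325°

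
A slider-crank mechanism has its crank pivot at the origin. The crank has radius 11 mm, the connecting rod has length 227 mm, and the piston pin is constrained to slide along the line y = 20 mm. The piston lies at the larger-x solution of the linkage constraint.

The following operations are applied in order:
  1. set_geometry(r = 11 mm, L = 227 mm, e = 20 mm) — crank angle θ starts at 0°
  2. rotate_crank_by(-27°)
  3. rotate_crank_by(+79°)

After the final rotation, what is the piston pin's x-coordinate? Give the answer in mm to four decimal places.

233.4893

set_geometry: r = 11 mm, L = 227 mm, e = 20 mm; θ ← 0°
rotate_crank_by(-27°): θ ← 0° -27° = -27°
rotate_crank_by(+79°): θ ← -27° +79° = 52°
crank pin P = (r cos θ, r sin θ) = (6.772276, 8.668118)
h = r sin θ − e = 8.668118 − 20 = -11.331882
x = r cos θ + √(L² − h²) = 6.772276 + √(51529.0 − 128.4115) = 6.772276 + 226.716979 = 233.489255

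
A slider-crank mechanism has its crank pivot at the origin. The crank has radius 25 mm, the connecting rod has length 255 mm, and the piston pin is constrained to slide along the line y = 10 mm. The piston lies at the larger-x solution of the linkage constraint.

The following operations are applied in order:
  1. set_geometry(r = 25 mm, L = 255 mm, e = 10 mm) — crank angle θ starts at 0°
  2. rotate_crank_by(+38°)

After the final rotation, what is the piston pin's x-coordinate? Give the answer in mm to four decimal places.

274.6433

set_geometry: r = 25 mm, L = 255 mm, e = 10 mm; θ ← 0°
rotate_crank_by(+38°): θ ← 0° +38° = 38°
crank pin P = (r cos θ, r sin θ) = (19.700269, 15.391537)
h = r sin θ − e = 15.391537 − 10 = 5.391537
x = r cos θ + √(L² − h²) = 19.700269 + √(65025.0 − 29.0687) = 19.700269 + 254.942996 = 274.643265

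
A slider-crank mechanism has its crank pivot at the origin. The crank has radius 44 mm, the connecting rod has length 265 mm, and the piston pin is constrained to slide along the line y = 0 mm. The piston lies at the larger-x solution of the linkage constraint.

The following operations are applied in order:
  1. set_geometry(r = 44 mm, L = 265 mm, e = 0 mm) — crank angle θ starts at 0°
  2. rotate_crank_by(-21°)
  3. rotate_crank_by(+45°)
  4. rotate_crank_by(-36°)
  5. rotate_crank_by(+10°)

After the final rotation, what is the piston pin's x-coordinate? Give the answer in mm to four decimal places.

308.9687

set_geometry: r = 44 mm, L = 265 mm, e = 0 mm; θ ← 0°
rotate_crank_by(-21°): θ ← 0° -21° = -21°
rotate_crank_by(+45°): θ ← -21° +45° = 24°
rotate_crank_by(-36°): θ ← 24° -36° = -12°
rotate_crank_by(+10°): θ ← -12° +10° = -2°
crank pin P = (r cos θ, r sin θ) = (43.973196, -1.535578)
h = r sin θ − e = -1.535578 − 0 = -1.535578
x = r cos θ + √(L² − h²) = 43.973196 + √(70225.0 − 2.3580) = 43.973196 + 264.995551 = 308.968747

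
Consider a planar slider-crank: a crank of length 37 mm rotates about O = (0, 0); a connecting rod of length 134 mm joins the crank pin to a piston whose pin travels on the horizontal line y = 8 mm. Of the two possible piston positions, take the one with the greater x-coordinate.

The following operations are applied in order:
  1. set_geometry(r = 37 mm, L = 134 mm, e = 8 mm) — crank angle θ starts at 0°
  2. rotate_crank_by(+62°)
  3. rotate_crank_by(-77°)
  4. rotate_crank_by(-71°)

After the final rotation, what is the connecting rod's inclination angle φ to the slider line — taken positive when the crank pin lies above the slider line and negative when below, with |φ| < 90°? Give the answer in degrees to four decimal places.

-19.5816

set_geometry: r = 37 mm, L = 134 mm, e = 8 mm; θ ← 0°
rotate_crank_by(+62°): θ ← 0° +62° = 62°
rotate_crank_by(-77°): θ ← 62° -77° = -15°
rotate_crank_by(-71°): θ ← -15° -71° = -86°
crank pin P = (r cos θ, r sin θ) = (2.580990, -36.909870)
h = r sin θ − e = -36.909870 − 8 = -44.909870
sin φ = h / L = -44.909870 / 134 = -0.33514828
φ = arcsin(-0.33514828) = -19.581555°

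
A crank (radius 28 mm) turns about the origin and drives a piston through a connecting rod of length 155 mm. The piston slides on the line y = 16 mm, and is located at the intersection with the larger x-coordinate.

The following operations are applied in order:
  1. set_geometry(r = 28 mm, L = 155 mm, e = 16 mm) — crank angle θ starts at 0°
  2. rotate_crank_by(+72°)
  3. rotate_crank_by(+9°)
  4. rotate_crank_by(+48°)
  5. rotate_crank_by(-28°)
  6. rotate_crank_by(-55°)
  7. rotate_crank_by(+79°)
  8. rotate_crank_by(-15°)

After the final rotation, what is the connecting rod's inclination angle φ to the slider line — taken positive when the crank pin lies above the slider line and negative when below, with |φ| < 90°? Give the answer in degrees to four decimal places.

set_geometry: r = 28 mm, L = 155 mm, e = 16 mm; θ ← 0°
rotate_crank_by(+72°): θ ← 0° +72° = 72°
rotate_crank_by(+9°): θ ← 72° +9° = 81°
rotate_crank_by(+48°): θ ← 81° +48° = 129°
rotate_crank_by(-28°): θ ← 129° -28° = 101°
rotate_crank_by(-55°): θ ← 101° -55° = 46°
rotate_crank_by(+79°): θ ← 46° +79° = 125°
rotate_crank_by(-15°): θ ← 125° -15° = 110°
crank pin P = (r cos θ, r sin θ) = (-9.576564, 26.311393)
h = r sin θ − e = 26.311393 − 16 = 10.311393
sin φ = h / L = 10.311393 / 155 = 0.06652512
φ = arcsin(0.06652512) = 3.814426°

3.8144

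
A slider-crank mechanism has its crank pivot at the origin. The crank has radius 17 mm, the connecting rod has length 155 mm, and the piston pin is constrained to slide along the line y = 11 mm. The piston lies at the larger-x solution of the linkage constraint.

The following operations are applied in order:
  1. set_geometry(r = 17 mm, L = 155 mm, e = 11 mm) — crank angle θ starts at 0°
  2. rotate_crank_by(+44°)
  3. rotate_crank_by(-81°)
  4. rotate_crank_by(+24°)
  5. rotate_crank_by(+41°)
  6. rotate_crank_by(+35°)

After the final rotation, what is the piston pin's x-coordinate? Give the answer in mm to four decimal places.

set_geometry: r = 17 mm, L = 155 mm, e = 11 mm; θ ← 0°
rotate_crank_by(+44°): θ ← 0° +44° = 44°
rotate_crank_by(-81°): θ ← 44° -81° = -37°
rotate_crank_by(+24°): θ ← -37° +24° = -13°
rotate_crank_by(+41°): θ ← -13° +41° = 28°
rotate_crank_by(+35°): θ ← 28° +35° = 63°
crank pin P = (r cos θ, r sin θ) = (7.717838, 15.147111)
h = r sin θ − e = 15.147111 − 11 = 4.147111
x = r cos θ + √(L² − h²) = 7.717838 + √(24025.0 − 17.1985) = 7.717838 + 154.944511 = 162.662349

162.6623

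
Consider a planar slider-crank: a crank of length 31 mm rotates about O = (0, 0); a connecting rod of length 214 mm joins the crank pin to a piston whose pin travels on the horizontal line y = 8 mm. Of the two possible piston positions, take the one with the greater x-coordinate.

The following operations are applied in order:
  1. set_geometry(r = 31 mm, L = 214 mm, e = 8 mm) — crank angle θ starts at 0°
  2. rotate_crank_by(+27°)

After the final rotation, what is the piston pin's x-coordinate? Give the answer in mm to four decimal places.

set_geometry: r = 31 mm, L = 214 mm, e = 8 mm; θ ← 0°
rotate_crank_by(+27°): θ ← 0° +27° = 27°
crank pin P = (r cos θ, r sin θ) = (27.621202, 14.073705)
h = r sin θ − e = 14.073705 − 8 = 6.073705
x = r cos θ + √(L² − h²) = 27.621202 + √(45796.0 − 36.8899) = 27.621202 + 213.913791 = 241.534994

241.5350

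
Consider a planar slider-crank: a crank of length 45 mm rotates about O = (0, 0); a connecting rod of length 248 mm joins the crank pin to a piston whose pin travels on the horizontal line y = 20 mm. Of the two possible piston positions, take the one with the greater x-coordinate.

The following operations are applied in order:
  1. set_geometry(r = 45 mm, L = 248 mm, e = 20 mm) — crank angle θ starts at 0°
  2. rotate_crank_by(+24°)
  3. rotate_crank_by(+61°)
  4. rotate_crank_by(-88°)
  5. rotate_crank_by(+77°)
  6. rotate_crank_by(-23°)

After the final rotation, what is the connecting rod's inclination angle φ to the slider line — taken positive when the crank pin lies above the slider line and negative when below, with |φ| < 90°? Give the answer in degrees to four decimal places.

set_geometry: r = 45 mm, L = 248 mm, e = 20 mm; θ ← 0°
rotate_crank_by(+24°): θ ← 0° +24° = 24°
rotate_crank_by(+61°): θ ← 24° +61° = 85°
rotate_crank_by(-88°): θ ← 85° -88° = -3°
rotate_crank_by(+77°): θ ← -3° +77° = 74°
rotate_crank_by(-23°): θ ← 74° -23° = 51°
crank pin P = (r cos θ, r sin θ) = (28.319418, 34.971568)
h = r sin θ − e = 34.971568 − 20 = 14.971568
sin φ = h / L = 14.971568 / 248 = 0.06036923
φ = arcsin(0.06036923) = 3.461006°

3.4610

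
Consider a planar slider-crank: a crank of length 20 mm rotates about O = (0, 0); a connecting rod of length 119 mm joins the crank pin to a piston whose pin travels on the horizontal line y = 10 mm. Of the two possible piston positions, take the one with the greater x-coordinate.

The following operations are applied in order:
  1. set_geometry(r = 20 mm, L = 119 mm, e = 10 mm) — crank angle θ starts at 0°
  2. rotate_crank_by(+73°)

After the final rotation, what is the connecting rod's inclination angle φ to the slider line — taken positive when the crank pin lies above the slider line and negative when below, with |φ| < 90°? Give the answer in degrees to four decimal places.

4.3983

set_geometry: r = 20 mm, L = 119 mm, e = 10 mm; θ ← 0°
rotate_crank_by(+73°): θ ← 0° +73° = 73°
crank pin P = (r cos θ, r sin θ) = (5.847434, 19.126095)
h = r sin θ − e = 19.126095 − 10 = 9.126095
sin φ = h / L = 9.126095 / 119 = 0.07668987
φ = arcsin(0.07668987) = 4.398325°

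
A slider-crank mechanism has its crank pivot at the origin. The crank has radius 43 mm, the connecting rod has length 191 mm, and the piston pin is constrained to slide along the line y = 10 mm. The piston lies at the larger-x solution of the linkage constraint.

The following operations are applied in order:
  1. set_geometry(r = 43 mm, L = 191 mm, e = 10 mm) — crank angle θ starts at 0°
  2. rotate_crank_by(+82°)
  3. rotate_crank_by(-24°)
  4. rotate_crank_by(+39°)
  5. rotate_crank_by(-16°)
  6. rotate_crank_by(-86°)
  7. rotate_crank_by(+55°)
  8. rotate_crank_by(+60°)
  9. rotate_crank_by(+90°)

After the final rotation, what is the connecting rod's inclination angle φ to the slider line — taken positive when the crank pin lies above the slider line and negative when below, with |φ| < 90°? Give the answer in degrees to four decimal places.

set_geometry: r = 43 mm, L = 191 mm, e = 10 mm; θ ← 0°
rotate_crank_by(+82°): θ ← 0° +82° = 82°
rotate_crank_by(-24°): θ ← 82° -24° = 58°
rotate_crank_by(+39°): θ ← 58° +39° = 97°
rotate_crank_by(-16°): θ ← 97° -16° = 81°
rotate_crank_by(-86°): θ ← 81° -86° = -5°
rotate_crank_by(+55°): θ ← -5° +55° = 50°
rotate_crank_by(+60°): θ ← 50° +60° = 110°
rotate_crank_by(+90°): θ ← 110° +90° = 200°
crank pin P = (r cos θ, r sin θ) = (-40.406783, -14.706866)
h = r sin θ − e = -14.706866 − 10 = -24.706866
sin φ = h / L = -24.706866 / 191 = -0.12935532
φ = arcsin(-0.12935532) = -7.432340°

-7.4323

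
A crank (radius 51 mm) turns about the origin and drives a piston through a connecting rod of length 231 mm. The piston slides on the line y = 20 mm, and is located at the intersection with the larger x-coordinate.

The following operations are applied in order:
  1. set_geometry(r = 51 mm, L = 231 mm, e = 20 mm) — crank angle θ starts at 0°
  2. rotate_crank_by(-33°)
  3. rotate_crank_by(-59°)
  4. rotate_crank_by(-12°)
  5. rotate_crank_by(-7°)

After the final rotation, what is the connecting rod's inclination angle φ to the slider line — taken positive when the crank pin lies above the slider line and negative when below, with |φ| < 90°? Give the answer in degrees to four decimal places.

-17.0194

set_geometry: r = 51 mm, L = 231 mm, e = 20 mm; θ ← 0°
rotate_crank_by(-33°): θ ← 0° -33° = -33°
rotate_crank_by(-59°): θ ← -33° -59° = -92°
rotate_crank_by(-12°): θ ← -92° -12° = -104°
rotate_crank_by(-7°): θ ← -104° -7° = -111°
crank pin P = (r cos θ, r sin θ) = (-18.276765, -47.612602)
h = r sin θ − e = -47.612602 − 20 = -67.612602
sin φ = h / L = -67.612602 / 231 = -0.29269525
φ = arcsin(-0.29269525) = -17.019386°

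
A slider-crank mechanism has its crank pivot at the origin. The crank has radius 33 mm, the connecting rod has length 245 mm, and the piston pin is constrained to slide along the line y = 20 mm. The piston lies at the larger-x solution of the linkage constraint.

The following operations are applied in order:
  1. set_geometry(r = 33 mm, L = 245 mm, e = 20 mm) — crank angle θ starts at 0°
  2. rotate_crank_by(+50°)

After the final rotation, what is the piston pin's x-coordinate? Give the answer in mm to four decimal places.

set_geometry: r = 33 mm, L = 245 mm, e = 20 mm; θ ← 0°
rotate_crank_by(+50°): θ ← 0° +50° = 50°
crank pin P = (r cos θ, r sin θ) = (21.211991, 25.279467)
h = r sin θ − e = 25.279467 − 20 = 5.279467
x = r cos θ + √(L² − h²) = 21.211991 + √(60025.0 − 27.8728) = 21.211991 + 244.943110 = 266.155101

266.1551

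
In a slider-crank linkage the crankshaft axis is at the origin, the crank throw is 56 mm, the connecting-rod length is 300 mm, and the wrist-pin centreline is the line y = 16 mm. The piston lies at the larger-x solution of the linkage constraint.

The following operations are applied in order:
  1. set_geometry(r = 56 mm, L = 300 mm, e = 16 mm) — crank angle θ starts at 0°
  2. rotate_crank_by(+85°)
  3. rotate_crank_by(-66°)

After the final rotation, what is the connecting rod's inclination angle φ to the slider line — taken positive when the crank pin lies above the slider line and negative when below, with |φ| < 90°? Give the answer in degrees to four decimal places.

0.4262

set_geometry: r = 56 mm, L = 300 mm, e = 16 mm; θ ← 0°
rotate_crank_by(+85°): θ ← 0° +85° = 85°
rotate_crank_by(-66°): θ ← 85° -66° = 19°
crank pin P = (r cos θ, r sin θ) = (52.949040, 18.231817)
h = r sin θ − e = 18.231817 − 16 = 2.231817
sin φ = h / L = 2.231817 / 300 = 0.00743939
φ = arcsin(0.00743939) = 0.426250°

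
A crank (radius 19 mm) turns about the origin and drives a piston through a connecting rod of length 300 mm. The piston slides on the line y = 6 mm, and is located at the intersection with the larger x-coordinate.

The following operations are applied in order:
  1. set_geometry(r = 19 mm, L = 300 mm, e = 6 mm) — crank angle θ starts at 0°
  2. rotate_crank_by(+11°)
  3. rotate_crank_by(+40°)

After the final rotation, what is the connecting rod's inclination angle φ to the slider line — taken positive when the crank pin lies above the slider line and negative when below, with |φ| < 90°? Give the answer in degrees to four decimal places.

1.6744

set_geometry: r = 19 mm, L = 300 mm, e = 6 mm; θ ← 0°
rotate_crank_by(+11°): θ ← 0° +11° = 11°
rotate_crank_by(+40°): θ ← 11° +40° = 51°
crank pin P = (r cos θ, r sin θ) = (11.957087, 14.765773)
h = r sin θ − e = 14.765773 − 6 = 8.765773
sin φ = h / L = 8.765773 / 300 = 0.02921924
φ = arcsin(0.02921924) = 1.674378°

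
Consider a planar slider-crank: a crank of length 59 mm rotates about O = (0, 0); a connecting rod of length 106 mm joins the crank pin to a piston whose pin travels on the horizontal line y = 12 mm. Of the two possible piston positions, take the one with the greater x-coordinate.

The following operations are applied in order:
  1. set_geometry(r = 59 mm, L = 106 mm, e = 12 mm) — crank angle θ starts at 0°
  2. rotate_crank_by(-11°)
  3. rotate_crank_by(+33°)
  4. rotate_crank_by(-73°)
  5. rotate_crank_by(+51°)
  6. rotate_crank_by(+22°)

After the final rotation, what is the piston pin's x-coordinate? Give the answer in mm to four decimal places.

160.2214

set_geometry: r = 59 mm, L = 106 mm, e = 12 mm; θ ← 0°
rotate_crank_by(-11°): θ ← 0° -11° = -11°
rotate_crank_by(+33°): θ ← -11° +33° = 22°
rotate_crank_by(-73°): θ ← 22° -73° = -51°
rotate_crank_by(+51°): θ ← -51° +51° = 0°
rotate_crank_by(+22°): θ ← 0° +22° = 22°
crank pin P = (r cos θ, r sin θ) = (54.703847, 22.101789)
h = r sin θ − e = 22.101789 − 12 = 10.101789
x = r cos θ + √(L² − h²) = 54.703847 + √(11236.0 − 102.0461) = 54.703847 + 105.517552 = 160.221400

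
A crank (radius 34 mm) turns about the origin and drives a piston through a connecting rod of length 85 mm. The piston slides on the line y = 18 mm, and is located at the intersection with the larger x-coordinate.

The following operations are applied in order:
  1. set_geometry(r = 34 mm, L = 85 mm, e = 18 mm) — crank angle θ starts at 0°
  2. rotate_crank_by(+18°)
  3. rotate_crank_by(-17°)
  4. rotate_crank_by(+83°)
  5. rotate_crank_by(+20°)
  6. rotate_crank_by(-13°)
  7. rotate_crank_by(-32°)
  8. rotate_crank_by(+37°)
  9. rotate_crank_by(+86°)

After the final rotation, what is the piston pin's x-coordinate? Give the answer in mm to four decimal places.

48.8270

set_geometry: r = 34 mm, L = 85 mm, e = 18 mm; θ ← 0°
rotate_crank_by(+18°): θ ← 0° +18° = 18°
rotate_crank_by(-17°): θ ← 18° -17° = 1°
rotate_crank_by(+83°): θ ← 1° +83° = 84°
rotate_crank_by(+20°): θ ← 84° +20° = 104°
rotate_crank_by(-13°): θ ← 104° -13° = 91°
rotate_crank_by(-32°): θ ← 91° -32° = 59°
rotate_crank_by(+37°): θ ← 59° +37° = 96°
rotate_crank_by(+86°): θ ← 96° +86° = 182°
crank pin P = (r cos θ, r sin θ) = (-33.979288, -1.186583)
h = r sin θ − e = -1.186583 − 18 = -19.186583
x = r cos θ + √(L² − h²) = -33.979288 + √(7225.0 − 368.1250) = -33.979288 + 82.806250 = 48.826962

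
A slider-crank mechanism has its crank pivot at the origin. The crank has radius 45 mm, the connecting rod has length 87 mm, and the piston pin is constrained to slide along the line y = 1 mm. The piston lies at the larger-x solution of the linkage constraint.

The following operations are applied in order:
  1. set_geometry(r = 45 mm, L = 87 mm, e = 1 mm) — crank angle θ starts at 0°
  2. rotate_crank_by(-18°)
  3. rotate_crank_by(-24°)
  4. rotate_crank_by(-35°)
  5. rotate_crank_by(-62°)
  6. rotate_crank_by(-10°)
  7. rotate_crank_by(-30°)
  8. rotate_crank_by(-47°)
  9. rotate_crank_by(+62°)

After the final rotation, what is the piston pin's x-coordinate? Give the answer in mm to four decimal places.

set_geometry: r = 45 mm, L = 87 mm, e = 1 mm; θ ← 0°
rotate_crank_by(-18°): θ ← 0° -18° = -18°
rotate_crank_by(-24°): θ ← -18° -24° = -42°
rotate_crank_by(-35°): θ ← -42° -35° = -77°
rotate_crank_by(-62°): θ ← -77° -62° = -139°
rotate_crank_by(-10°): θ ← -139° -10° = -149°
rotate_crank_by(-30°): θ ← -149° -30° = -179°
rotate_crank_by(-47°): θ ← -179° -47° = -226°
rotate_crank_by(+62°): θ ← -226° +62° = -164°
crank pin P = (r cos θ, r sin θ) = (-43.256776, -12.403681)
h = r sin θ − e = -12.403681 − 1 = -13.403681
x = r cos θ + √(L² − h²) = -43.256776 + √(7569.0 − 179.6587) = -43.256776 + 85.961278 = 42.704502

42.7045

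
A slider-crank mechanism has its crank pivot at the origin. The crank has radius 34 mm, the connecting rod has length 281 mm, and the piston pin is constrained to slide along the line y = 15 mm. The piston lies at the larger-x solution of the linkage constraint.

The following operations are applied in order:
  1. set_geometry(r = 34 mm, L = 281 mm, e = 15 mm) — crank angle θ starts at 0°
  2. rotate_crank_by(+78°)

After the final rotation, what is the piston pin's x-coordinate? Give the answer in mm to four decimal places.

set_geometry: r = 34 mm, L = 281 mm, e = 15 mm; θ ← 0°
rotate_crank_by(+78°): θ ← 0° +78° = 78°
crank pin P = (r cos θ, r sin θ) = (7.068997, 33.257018)
h = r sin θ − e = 33.257018 − 15 = 18.257018
x = r cos θ + √(L² − h²) = 7.068997 + √(78961.0 − 333.3187) = 7.068997 + 280.406279 = 287.475276

287.4753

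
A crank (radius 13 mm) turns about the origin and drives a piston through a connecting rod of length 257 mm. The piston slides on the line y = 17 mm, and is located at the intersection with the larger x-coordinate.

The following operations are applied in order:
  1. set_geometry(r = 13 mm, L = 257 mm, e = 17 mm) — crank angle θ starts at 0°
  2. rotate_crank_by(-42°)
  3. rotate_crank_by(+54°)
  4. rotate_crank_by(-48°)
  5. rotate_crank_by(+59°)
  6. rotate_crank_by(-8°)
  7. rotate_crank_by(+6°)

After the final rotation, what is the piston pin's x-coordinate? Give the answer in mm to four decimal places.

268.8401

set_geometry: r = 13 mm, L = 257 mm, e = 17 mm; θ ← 0°
rotate_crank_by(-42°): θ ← 0° -42° = -42°
rotate_crank_by(+54°): θ ← -42° +54° = 12°
rotate_crank_by(-48°): θ ← 12° -48° = -36°
rotate_crank_by(+59°): θ ← -36° +59° = 23°
rotate_crank_by(-8°): θ ← 23° -8° = 15°
rotate_crank_by(+6°): θ ← 15° +6° = 21°
crank pin P = (r cos θ, r sin θ) = (12.136546, 4.658783)
h = r sin θ − e = 4.658783 − 17 = -12.341217
x = r cos θ + √(L² − h²) = 12.136546 + √(66049.0 − 152.3056) = 12.136546 + 256.703515 = 268.840060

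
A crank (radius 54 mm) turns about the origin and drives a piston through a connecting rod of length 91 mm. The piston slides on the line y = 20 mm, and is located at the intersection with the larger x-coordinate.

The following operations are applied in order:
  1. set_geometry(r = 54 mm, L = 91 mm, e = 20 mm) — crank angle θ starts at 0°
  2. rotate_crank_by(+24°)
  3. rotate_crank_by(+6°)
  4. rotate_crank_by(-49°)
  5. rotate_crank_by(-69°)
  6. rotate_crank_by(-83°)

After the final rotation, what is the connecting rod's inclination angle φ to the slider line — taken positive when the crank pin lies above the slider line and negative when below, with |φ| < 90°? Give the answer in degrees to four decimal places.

-18.2166

set_geometry: r = 54 mm, L = 91 mm, e = 20 mm; θ ← 0°
rotate_crank_by(+24°): θ ← 0° +24° = 24°
rotate_crank_by(+6°): θ ← 24° +6° = 30°
rotate_crank_by(-49°): θ ← 30° -49° = -19°
rotate_crank_by(-69°): θ ← -19° -69° = -88°
rotate_crank_by(-83°): θ ← -88° -83° = -171°
crank pin P = (r cos θ, r sin θ) = (-53.335170, -8.447461)
h = r sin θ − e = -8.447461 − 20 = -28.447461
sin φ = h / L = -28.447461 / 91 = -0.31260946
φ = arcsin(-0.31260946) = -18.216559°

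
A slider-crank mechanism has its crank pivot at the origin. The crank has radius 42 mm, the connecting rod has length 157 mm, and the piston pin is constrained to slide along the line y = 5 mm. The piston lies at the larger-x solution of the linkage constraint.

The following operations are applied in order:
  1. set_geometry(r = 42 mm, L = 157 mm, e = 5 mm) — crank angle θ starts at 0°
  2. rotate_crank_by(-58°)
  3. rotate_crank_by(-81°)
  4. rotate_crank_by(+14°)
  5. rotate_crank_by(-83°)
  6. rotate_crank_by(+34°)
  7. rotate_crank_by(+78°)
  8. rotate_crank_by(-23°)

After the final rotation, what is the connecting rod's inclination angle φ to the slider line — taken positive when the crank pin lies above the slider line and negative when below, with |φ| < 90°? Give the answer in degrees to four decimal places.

-15.4158

set_geometry: r = 42 mm, L = 157 mm, e = 5 mm; θ ← 0°
rotate_crank_by(-58°): θ ← 0° -58° = -58°
rotate_crank_by(-81°): θ ← -58° -81° = -139°
rotate_crank_by(+14°): θ ← -139° +14° = -125°
rotate_crank_by(-83°): θ ← -125° -83° = -208°
rotate_crank_by(+34°): θ ← -208° +34° = -174°
rotate_crank_by(+78°): θ ← -174° +78° = -96°
rotate_crank_by(-23°): θ ← -96° -23° = -119°
crank pin P = (r cos θ, r sin θ) = (-20.362004, -36.734028)
h = r sin θ − e = -36.734028 − 5 = -41.734028
sin φ = h / L = -41.734028 / 157 = -0.26582183
φ = arcsin(-0.26582183) = -15.415792°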